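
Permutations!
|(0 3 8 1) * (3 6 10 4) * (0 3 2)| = |(0 6 10 4 2)(1 3 8)| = 15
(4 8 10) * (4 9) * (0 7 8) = (0 7 8 10 9 4) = [7, 1, 2, 3, 0, 5, 6, 8, 10, 4, 9]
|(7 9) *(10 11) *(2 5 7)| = 4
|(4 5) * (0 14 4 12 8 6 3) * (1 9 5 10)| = 11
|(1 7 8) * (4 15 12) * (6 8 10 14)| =6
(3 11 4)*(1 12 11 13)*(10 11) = (1 12 10 11 4 3 13) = [0, 12, 2, 13, 3, 5, 6, 7, 8, 9, 11, 4, 10, 1]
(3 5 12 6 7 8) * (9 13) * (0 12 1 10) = (0 12 6 7 8 3 5 1 10)(9 13) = [12, 10, 2, 5, 4, 1, 7, 8, 3, 13, 0, 11, 6, 9]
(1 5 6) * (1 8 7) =(1 5 6 8 7) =[0, 5, 2, 3, 4, 6, 8, 1, 7]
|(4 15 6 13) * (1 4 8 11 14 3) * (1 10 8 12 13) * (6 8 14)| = 6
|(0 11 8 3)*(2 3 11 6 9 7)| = 6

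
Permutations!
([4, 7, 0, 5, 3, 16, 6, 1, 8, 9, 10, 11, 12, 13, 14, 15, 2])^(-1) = (0 2 16 5 3 4)(1 7)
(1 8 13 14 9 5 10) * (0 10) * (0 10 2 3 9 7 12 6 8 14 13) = (0 2 3 9 5 10 1 14 7 12 6 8) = [2, 14, 3, 9, 4, 10, 8, 12, 0, 5, 1, 11, 6, 13, 7]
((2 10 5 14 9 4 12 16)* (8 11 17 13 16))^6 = ((2 10 5 14 9 4 12 8 11 17 13 16))^6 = (2 12)(4 16)(5 11)(8 10)(9 13)(14 17)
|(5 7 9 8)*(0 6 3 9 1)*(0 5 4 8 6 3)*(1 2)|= |(0 3 9 6)(1 5 7 2)(4 8)|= 4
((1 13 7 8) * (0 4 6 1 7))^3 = ((0 4 6 1 13)(7 8))^3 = (0 1 4 13 6)(7 8)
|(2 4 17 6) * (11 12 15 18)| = 4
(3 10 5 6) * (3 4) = (3 10 5 6 4) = [0, 1, 2, 10, 3, 6, 4, 7, 8, 9, 5]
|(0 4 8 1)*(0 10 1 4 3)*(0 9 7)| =|(0 3 9 7)(1 10)(4 8)| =4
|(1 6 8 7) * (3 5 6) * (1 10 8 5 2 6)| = |(1 3 2 6 5)(7 10 8)| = 15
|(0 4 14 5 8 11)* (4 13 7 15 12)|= |(0 13 7 15 12 4 14 5 8 11)|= 10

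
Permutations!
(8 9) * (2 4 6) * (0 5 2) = (0 5 2 4 6)(8 9) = [5, 1, 4, 3, 6, 2, 0, 7, 9, 8]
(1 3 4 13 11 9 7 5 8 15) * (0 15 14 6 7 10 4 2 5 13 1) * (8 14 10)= (0 15)(1 3 2 5 14 6 7 13 11 9 8 10 4)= [15, 3, 5, 2, 1, 14, 7, 13, 10, 8, 4, 9, 12, 11, 6, 0]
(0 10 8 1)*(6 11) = [10, 0, 2, 3, 4, 5, 11, 7, 1, 9, 8, 6] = (0 10 8 1)(6 11)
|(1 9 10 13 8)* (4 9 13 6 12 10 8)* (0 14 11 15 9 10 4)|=8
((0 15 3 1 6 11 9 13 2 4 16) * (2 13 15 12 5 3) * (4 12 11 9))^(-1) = (0 16 4 11)(1 3 5 12 2 15 9 6) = ((0 11 4 16)(1 6 9 15 2 12 5 3))^(-1)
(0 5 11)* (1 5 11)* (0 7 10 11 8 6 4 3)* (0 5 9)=(0 8 6 4 3 5 1 9)(7 10 11)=[8, 9, 2, 5, 3, 1, 4, 10, 6, 0, 11, 7]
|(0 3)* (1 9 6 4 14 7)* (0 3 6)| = 7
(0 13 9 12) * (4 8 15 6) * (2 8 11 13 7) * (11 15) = (0 7 2 8 11 13 9 12)(4 15 6) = [7, 1, 8, 3, 15, 5, 4, 2, 11, 12, 10, 13, 0, 9, 14, 6]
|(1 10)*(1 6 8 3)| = |(1 10 6 8 3)| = 5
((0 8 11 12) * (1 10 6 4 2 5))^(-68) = (12)(1 2 6)(4 10 5)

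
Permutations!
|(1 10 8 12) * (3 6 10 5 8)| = 12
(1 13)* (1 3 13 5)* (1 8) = [0, 5, 2, 13, 4, 8, 6, 7, 1, 9, 10, 11, 12, 3] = (1 5 8)(3 13)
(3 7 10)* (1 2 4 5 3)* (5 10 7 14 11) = (1 2 4 10)(3 14 11 5) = [0, 2, 4, 14, 10, 3, 6, 7, 8, 9, 1, 5, 12, 13, 11]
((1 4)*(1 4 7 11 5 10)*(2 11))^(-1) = (1 10 5 11 2 7)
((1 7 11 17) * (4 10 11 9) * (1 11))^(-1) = (1 10 4 9 7)(11 17)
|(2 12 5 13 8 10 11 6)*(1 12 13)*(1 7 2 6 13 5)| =12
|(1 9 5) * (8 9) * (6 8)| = 5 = |(1 6 8 9 5)|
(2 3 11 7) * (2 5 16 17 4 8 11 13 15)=(2 3 13 15)(4 8 11 7 5 16 17)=[0, 1, 3, 13, 8, 16, 6, 5, 11, 9, 10, 7, 12, 15, 14, 2, 17, 4]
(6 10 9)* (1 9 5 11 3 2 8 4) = (1 9 6 10 5 11 3 2 8 4) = [0, 9, 8, 2, 1, 11, 10, 7, 4, 6, 5, 3]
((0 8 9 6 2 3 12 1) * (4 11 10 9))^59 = ((0 8 4 11 10 9 6 2 3 12 1))^59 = (0 10 3 8 9 12 4 6 1 11 2)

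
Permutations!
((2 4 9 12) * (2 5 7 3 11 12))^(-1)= (2 9 4)(3 7 5 12 11)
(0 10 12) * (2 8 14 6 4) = (0 10 12)(2 8 14 6 4) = [10, 1, 8, 3, 2, 5, 4, 7, 14, 9, 12, 11, 0, 13, 6]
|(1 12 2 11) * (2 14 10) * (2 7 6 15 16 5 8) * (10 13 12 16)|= 12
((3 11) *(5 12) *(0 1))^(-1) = ((0 1)(3 11)(5 12))^(-1) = (0 1)(3 11)(5 12)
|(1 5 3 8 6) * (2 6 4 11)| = 8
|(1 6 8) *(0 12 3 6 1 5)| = 6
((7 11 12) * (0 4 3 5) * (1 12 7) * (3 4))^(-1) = ((0 3 5)(1 12)(7 11))^(-1) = (0 5 3)(1 12)(7 11)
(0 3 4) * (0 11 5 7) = (0 3 4 11 5 7) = [3, 1, 2, 4, 11, 7, 6, 0, 8, 9, 10, 5]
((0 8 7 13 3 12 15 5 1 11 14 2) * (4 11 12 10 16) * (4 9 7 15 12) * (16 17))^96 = (0 11 5)(1 8 14)(2 4 15)(3 7 16 10 13 9 17)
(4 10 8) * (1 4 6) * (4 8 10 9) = (10)(1 8 6)(4 9) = [0, 8, 2, 3, 9, 5, 1, 7, 6, 4, 10]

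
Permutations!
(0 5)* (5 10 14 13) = [10, 1, 2, 3, 4, 0, 6, 7, 8, 9, 14, 11, 12, 5, 13] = (0 10 14 13 5)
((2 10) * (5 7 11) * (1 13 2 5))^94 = (1 10 11 2 7 13 5) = ((1 13 2 10 5 7 11))^94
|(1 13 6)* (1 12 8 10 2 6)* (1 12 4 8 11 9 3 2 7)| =12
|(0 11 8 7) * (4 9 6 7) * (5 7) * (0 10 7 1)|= |(0 11 8 4 9 6 5 1)(7 10)|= 8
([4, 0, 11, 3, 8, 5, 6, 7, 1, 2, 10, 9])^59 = (0 1 8 4)(2 9 11)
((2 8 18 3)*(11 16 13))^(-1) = (2 3 18 8)(11 13 16)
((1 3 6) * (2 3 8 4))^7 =((1 8 4 2 3 6))^7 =(1 8 4 2 3 6)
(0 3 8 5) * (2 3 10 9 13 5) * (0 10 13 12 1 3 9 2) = (0 13 5 10 2 9 12 1 3 8) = [13, 3, 9, 8, 4, 10, 6, 7, 0, 12, 2, 11, 1, 5]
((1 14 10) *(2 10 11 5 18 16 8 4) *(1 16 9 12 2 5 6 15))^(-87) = ((1 14 11 6 15)(2 10 16 8 4 5 18 9 12))^(-87) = (1 6 14 15 11)(2 8 18)(4 9 10)(5 12 16)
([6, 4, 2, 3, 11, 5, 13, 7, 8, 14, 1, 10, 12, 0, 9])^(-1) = [13, 10, 2, 3, 1, 5, 0, 7, 8, 14, 11, 4, 12, 6, 9]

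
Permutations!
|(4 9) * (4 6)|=|(4 9 6)|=3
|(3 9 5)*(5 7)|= |(3 9 7 5)|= 4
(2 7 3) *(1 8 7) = (1 8 7 3 2) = [0, 8, 1, 2, 4, 5, 6, 3, 7]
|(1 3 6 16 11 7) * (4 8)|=6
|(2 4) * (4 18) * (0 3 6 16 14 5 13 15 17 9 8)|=|(0 3 6 16 14 5 13 15 17 9 8)(2 18 4)|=33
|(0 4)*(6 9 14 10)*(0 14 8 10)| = |(0 4 14)(6 9 8 10)| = 12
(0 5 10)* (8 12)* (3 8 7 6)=(0 5 10)(3 8 12 7 6)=[5, 1, 2, 8, 4, 10, 3, 6, 12, 9, 0, 11, 7]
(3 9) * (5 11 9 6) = [0, 1, 2, 6, 4, 11, 5, 7, 8, 3, 10, 9] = (3 6 5 11 9)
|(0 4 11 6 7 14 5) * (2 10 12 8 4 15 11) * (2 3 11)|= |(0 15 2 10 12 8 4 3 11 6 7 14 5)|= 13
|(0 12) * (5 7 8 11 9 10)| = 6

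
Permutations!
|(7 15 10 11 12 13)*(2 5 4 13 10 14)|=21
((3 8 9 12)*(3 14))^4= ((3 8 9 12 14))^4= (3 14 12 9 8)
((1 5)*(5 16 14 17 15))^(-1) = ((1 16 14 17 15 5))^(-1) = (1 5 15 17 14 16)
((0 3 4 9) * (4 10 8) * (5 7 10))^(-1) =(0 9 4 8 10 7 5 3)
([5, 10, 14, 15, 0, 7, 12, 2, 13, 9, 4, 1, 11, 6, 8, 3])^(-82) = [11, 13, 4, 3, 12, 1, 2, 10, 5, 9, 6, 8, 14, 7, 0, 15]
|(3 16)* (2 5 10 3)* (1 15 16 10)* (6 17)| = 10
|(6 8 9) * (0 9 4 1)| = 6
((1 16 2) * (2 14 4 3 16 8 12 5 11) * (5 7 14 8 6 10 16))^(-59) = (1 7 2 12 11 8 5 16 3 10 4 6 14)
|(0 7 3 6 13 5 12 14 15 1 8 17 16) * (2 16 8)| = |(0 7 3 6 13 5 12 14 15 1 2 16)(8 17)| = 12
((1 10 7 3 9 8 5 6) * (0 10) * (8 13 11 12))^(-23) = ((0 10 7 3 9 13 11 12 8 5 6 1))^(-23) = (0 10 7 3 9 13 11 12 8 5 6 1)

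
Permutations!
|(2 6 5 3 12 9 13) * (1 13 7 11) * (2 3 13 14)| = 11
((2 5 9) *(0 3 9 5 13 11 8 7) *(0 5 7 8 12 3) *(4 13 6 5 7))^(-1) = (2 9 3 12 11 13 4 5 6)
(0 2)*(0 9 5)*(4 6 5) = (0 2 9 4 6 5) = [2, 1, 9, 3, 6, 0, 5, 7, 8, 4]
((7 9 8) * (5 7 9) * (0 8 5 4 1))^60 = ((0 8 9 5 7 4 1))^60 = (0 7 8 4 9 1 5)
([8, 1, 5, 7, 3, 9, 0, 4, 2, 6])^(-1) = (0 6 9 5 2 8)(3 4 7)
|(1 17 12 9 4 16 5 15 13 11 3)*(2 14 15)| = |(1 17 12 9 4 16 5 2 14 15 13 11 3)| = 13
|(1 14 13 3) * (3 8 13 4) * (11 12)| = |(1 14 4 3)(8 13)(11 12)| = 4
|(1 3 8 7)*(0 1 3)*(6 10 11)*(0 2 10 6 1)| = |(1 2 10 11)(3 8 7)| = 12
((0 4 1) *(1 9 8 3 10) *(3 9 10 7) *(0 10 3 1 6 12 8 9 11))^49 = ((0 4 3 7 1 10 6 12 8 11))^49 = (0 11 8 12 6 10 1 7 3 4)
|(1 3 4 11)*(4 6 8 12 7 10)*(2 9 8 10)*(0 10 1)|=|(0 10 4 11)(1 3 6)(2 9 8 12 7)|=60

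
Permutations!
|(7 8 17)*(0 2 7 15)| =6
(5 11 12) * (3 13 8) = (3 13 8)(5 11 12) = [0, 1, 2, 13, 4, 11, 6, 7, 3, 9, 10, 12, 5, 8]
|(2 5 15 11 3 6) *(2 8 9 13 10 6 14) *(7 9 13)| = |(2 5 15 11 3 14)(6 8 13 10)(7 9)| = 12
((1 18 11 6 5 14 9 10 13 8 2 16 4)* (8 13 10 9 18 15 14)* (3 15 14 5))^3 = ((1 14 18 11 6 3 15 5 8 2 16 4))^3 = (1 11 15 2)(3 8 4 18)(5 16 14 6)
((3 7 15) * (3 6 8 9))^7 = ((3 7 15 6 8 9))^7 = (3 7 15 6 8 9)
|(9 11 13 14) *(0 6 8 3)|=|(0 6 8 3)(9 11 13 14)|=4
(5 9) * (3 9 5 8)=(3 9 8)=[0, 1, 2, 9, 4, 5, 6, 7, 3, 8]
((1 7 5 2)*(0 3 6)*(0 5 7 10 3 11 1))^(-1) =((0 11 1 10 3 6 5 2))^(-1) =(0 2 5 6 3 10 1 11)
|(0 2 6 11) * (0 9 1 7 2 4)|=|(0 4)(1 7 2 6 11 9)|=6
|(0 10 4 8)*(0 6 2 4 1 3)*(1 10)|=|(10)(0 1 3)(2 4 8 6)|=12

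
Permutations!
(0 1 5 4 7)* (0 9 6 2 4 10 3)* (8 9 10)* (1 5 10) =(0 5 8 9 6 2 4 7 1 10 3) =[5, 10, 4, 0, 7, 8, 2, 1, 9, 6, 3]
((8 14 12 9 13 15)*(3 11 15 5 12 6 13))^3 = ((3 11 15 8 14 6 13 5 12 9))^3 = (3 8 13 9 15 6 12 11 14 5)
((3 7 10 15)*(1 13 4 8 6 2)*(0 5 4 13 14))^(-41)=(0 14 1 2 6 8 4 5)(3 15 10 7)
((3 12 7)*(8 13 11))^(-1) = ((3 12 7)(8 13 11))^(-1) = (3 7 12)(8 11 13)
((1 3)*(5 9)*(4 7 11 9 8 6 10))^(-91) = (1 3)(4 8 11 10 5 7 6 9) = ((1 3)(4 7 11 9 5 8 6 10))^(-91)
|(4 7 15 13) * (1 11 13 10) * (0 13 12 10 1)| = |(0 13 4 7 15 1 11 12 10)| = 9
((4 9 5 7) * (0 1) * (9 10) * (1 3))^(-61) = ((0 3 1)(4 10 9 5 7))^(-61) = (0 1 3)(4 7 5 9 10)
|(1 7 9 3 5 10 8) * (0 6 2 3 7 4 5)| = |(0 6 2 3)(1 4 5 10 8)(7 9)| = 20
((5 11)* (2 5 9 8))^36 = ((2 5 11 9 8))^36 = (2 5 11 9 8)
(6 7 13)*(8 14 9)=[0, 1, 2, 3, 4, 5, 7, 13, 14, 8, 10, 11, 12, 6, 9]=(6 7 13)(8 14 9)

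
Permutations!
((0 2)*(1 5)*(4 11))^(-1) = (0 2)(1 5)(4 11)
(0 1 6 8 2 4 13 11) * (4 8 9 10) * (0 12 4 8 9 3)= [1, 6, 9, 0, 13, 5, 3, 7, 2, 10, 8, 12, 4, 11]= (0 1 6 3)(2 9 10 8)(4 13 11 12)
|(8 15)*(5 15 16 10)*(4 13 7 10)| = 8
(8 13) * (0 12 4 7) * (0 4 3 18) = (0 12 3 18)(4 7)(8 13) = [12, 1, 2, 18, 7, 5, 6, 4, 13, 9, 10, 11, 3, 8, 14, 15, 16, 17, 0]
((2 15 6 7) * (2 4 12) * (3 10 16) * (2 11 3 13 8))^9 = ((2 15 6 7 4 12 11 3 10 16 13 8))^9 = (2 16 11 7)(3 4 15 13)(6 8 10 12)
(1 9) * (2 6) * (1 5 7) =(1 9 5 7)(2 6) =[0, 9, 6, 3, 4, 7, 2, 1, 8, 5]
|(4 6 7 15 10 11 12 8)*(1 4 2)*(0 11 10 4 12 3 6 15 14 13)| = |(0 11 3 6 7 14 13)(1 12 8 2)(4 15)| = 28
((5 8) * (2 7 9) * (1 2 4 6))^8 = ((1 2 7 9 4 6)(5 8))^8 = (1 7 4)(2 9 6)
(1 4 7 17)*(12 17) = [0, 4, 2, 3, 7, 5, 6, 12, 8, 9, 10, 11, 17, 13, 14, 15, 16, 1] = (1 4 7 12 17)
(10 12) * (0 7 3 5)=(0 7 3 5)(10 12)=[7, 1, 2, 5, 4, 0, 6, 3, 8, 9, 12, 11, 10]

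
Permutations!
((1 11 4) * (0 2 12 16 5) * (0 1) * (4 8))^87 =((0 2 12 16 5 1 11 8 4))^87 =(0 11 16)(1 12 4)(2 8 5)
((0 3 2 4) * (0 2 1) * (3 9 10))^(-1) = ((0 9 10 3 1)(2 4))^(-1) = (0 1 3 10 9)(2 4)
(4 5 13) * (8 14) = (4 5 13)(8 14) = [0, 1, 2, 3, 5, 13, 6, 7, 14, 9, 10, 11, 12, 4, 8]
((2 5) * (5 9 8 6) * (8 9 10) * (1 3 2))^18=((1 3 2 10 8 6 5))^18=(1 8 3 6 2 5 10)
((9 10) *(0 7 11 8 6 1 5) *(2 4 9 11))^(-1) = (0 5 1 6 8 11 10 9 4 2 7)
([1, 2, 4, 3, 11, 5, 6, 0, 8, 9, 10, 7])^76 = [11, 7, 0, 3, 1, 5, 6, 4, 8, 9, 10, 2]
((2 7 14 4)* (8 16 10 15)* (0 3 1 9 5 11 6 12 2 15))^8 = (0 2)(1 14)(3 7)(4 9)(5 15)(6 16)(8 11)(10 12)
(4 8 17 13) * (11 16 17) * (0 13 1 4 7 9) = (0 13 7 9)(1 4 8 11 16 17) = [13, 4, 2, 3, 8, 5, 6, 9, 11, 0, 10, 16, 12, 7, 14, 15, 17, 1]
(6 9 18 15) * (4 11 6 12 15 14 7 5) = [0, 1, 2, 3, 11, 4, 9, 5, 8, 18, 10, 6, 15, 13, 7, 12, 16, 17, 14] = (4 11 6 9 18 14 7 5)(12 15)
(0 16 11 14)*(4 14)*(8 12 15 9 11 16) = (16)(0 8 12 15 9 11 4 14) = [8, 1, 2, 3, 14, 5, 6, 7, 12, 11, 10, 4, 15, 13, 0, 9, 16]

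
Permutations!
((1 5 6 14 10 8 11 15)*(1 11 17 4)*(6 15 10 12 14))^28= ((1 5 15 11 10 8 17 4)(12 14))^28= (1 10)(4 11)(5 8)(15 17)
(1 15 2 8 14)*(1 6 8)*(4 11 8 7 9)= (1 15 2)(4 11 8 14 6 7 9)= [0, 15, 1, 3, 11, 5, 7, 9, 14, 4, 10, 8, 12, 13, 6, 2]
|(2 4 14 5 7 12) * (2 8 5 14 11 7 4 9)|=|(14)(2 9)(4 11 7 12 8 5)|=6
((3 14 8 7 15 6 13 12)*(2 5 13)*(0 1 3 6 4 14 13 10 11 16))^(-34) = (0 16 11 10 5 2 6 12 13 3 1)(4 14 8 7 15)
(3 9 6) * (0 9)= (0 9 6 3)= [9, 1, 2, 0, 4, 5, 3, 7, 8, 6]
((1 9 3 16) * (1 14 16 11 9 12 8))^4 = (16)(1 12 8)(3 11 9)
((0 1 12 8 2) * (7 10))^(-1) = (0 2 8 12 1)(7 10) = ((0 1 12 8 2)(7 10))^(-1)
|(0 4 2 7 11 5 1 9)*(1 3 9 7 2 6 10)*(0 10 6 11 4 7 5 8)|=5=|(0 7 4 11 8)(1 5 3 9 10)|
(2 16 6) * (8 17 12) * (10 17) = (2 16 6)(8 10 17 12) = [0, 1, 16, 3, 4, 5, 2, 7, 10, 9, 17, 11, 8, 13, 14, 15, 6, 12]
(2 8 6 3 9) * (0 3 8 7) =(0 3 9 2 7)(6 8) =[3, 1, 7, 9, 4, 5, 8, 0, 6, 2]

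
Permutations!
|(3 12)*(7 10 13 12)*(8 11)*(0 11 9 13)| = 9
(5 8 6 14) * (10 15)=(5 8 6 14)(10 15)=[0, 1, 2, 3, 4, 8, 14, 7, 6, 9, 15, 11, 12, 13, 5, 10]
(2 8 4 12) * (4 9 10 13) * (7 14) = (2 8 9 10 13 4 12)(7 14) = [0, 1, 8, 3, 12, 5, 6, 14, 9, 10, 13, 11, 2, 4, 7]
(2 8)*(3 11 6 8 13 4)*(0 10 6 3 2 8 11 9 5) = (0 10 6 11 3 9 5)(2 13 4) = [10, 1, 13, 9, 2, 0, 11, 7, 8, 5, 6, 3, 12, 4]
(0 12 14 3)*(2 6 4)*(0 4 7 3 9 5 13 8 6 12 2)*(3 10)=[2, 1, 12, 4, 0, 13, 7, 10, 6, 5, 3, 11, 14, 8, 9]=(0 2 12 14 9 5 13 8 6 7 10 3 4)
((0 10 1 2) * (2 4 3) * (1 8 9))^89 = ((0 10 8 9 1 4 3 2))^89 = (0 10 8 9 1 4 3 2)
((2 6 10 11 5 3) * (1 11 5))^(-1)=(1 11)(2 3 5 10 6)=((1 11)(2 6 10 5 3))^(-1)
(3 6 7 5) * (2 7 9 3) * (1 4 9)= (1 4 9 3 6)(2 7 5)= [0, 4, 7, 6, 9, 2, 1, 5, 8, 3]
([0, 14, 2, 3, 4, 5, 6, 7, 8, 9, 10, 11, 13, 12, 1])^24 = (14)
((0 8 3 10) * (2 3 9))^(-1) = (0 10 3 2 9 8)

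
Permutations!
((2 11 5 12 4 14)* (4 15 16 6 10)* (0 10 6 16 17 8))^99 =(17)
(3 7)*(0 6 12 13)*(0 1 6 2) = (0 2)(1 6 12 13)(3 7) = [2, 6, 0, 7, 4, 5, 12, 3, 8, 9, 10, 11, 13, 1]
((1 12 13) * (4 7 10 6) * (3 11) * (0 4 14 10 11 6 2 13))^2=((0 4 7 11 3 6 14 10 2 13 1 12))^2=(0 7 3 14 2 1)(4 11 6 10 13 12)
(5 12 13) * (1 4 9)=(1 4 9)(5 12 13)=[0, 4, 2, 3, 9, 12, 6, 7, 8, 1, 10, 11, 13, 5]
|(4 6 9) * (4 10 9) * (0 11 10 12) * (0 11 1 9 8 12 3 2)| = |(0 1 9 3 2)(4 6)(8 12 11 10)| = 20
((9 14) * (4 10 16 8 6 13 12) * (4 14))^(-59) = (4 6 9 8 14 16 12 10 13)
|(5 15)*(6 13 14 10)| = |(5 15)(6 13 14 10)| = 4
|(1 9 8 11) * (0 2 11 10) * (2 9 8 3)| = 8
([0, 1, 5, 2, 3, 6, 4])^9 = [0, 1, 3, 4, 6, 2, 5]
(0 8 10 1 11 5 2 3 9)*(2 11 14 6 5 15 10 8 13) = (0 13 2 3 9)(1 14 6 5 11 15 10) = [13, 14, 3, 9, 4, 11, 5, 7, 8, 0, 1, 15, 12, 2, 6, 10]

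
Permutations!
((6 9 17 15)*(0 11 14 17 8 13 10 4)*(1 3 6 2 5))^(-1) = (0 4 10 13 8 9 6 3 1 5 2 15 17 14 11)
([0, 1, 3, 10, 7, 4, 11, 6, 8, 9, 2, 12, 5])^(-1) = (2 10 3)(4 5 12 11 6 7)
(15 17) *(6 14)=(6 14)(15 17)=[0, 1, 2, 3, 4, 5, 14, 7, 8, 9, 10, 11, 12, 13, 6, 17, 16, 15]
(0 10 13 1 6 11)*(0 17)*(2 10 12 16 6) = [12, 2, 10, 3, 4, 5, 11, 7, 8, 9, 13, 17, 16, 1, 14, 15, 6, 0] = (0 12 16 6 11 17)(1 2 10 13)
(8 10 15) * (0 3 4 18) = (0 3 4 18)(8 10 15) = [3, 1, 2, 4, 18, 5, 6, 7, 10, 9, 15, 11, 12, 13, 14, 8, 16, 17, 0]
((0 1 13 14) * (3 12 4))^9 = ((0 1 13 14)(3 12 4))^9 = (0 1 13 14)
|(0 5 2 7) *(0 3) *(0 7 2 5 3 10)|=|(0 3 7 10)|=4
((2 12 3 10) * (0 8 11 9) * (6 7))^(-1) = ((0 8 11 9)(2 12 3 10)(6 7))^(-1) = (0 9 11 8)(2 10 3 12)(6 7)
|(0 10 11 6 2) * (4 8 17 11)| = 8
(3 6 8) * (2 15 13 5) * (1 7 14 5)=(1 7 14 5 2 15 13)(3 6 8)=[0, 7, 15, 6, 4, 2, 8, 14, 3, 9, 10, 11, 12, 1, 5, 13]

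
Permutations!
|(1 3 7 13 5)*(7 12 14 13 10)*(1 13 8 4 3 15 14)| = |(1 15 14 8 4 3 12)(5 13)(7 10)| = 14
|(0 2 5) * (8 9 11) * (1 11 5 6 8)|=6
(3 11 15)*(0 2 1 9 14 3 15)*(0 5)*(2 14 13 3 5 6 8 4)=[14, 9, 1, 11, 2, 0, 8, 7, 4, 13, 10, 6, 12, 3, 5, 15]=(15)(0 14 5)(1 9 13 3 11 6 8 4 2)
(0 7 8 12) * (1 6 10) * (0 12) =[7, 6, 2, 3, 4, 5, 10, 8, 0, 9, 1, 11, 12] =(12)(0 7 8)(1 6 10)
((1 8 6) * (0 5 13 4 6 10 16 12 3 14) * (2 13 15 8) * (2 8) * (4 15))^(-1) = ((0 5 4 6 1 8 10 16 12 3 14)(2 13 15))^(-1) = (0 14 3 12 16 10 8 1 6 4 5)(2 15 13)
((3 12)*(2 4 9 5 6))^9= (2 6 5 9 4)(3 12)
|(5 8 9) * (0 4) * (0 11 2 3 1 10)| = |(0 4 11 2 3 1 10)(5 8 9)| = 21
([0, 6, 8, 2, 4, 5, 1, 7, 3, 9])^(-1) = (9)(1 6)(2 3 8)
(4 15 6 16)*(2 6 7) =[0, 1, 6, 3, 15, 5, 16, 2, 8, 9, 10, 11, 12, 13, 14, 7, 4] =(2 6 16 4 15 7)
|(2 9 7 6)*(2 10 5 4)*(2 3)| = 8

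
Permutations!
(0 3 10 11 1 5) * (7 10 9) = (0 3 9 7 10 11 1 5) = [3, 5, 2, 9, 4, 0, 6, 10, 8, 7, 11, 1]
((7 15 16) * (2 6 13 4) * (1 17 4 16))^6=(1 16 2)(4 15 13)(6 17 7)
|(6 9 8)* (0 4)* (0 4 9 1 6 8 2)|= |(0 9 2)(1 6)|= 6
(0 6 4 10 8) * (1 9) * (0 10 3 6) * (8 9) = (1 8 10 9)(3 6 4) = [0, 8, 2, 6, 3, 5, 4, 7, 10, 1, 9]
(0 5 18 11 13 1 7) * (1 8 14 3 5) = (0 1 7)(3 5 18 11 13 8 14) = [1, 7, 2, 5, 4, 18, 6, 0, 14, 9, 10, 13, 12, 8, 3, 15, 16, 17, 11]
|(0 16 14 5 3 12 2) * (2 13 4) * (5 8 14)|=|(0 16 5 3 12 13 4 2)(8 14)|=8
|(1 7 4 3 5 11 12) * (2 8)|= |(1 7 4 3 5 11 12)(2 8)|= 14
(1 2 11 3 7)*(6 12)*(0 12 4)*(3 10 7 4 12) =(0 3 4)(1 2 11 10 7)(6 12) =[3, 2, 11, 4, 0, 5, 12, 1, 8, 9, 7, 10, 6]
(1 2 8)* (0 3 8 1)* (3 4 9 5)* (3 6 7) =[4, 2, 1, 8, 9, 6, 7, 3, 0, 5] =(0 4 9 5 6 7 3 8)(1 2)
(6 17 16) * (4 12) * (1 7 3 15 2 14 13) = (1 7 3 15 2 14 13)(4 12)(6 17 16) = [0, 7, 14, 15, 12, 5, 17, 3, 8, 9, 10, 11, 4, 1, 13, 2, 6, 16]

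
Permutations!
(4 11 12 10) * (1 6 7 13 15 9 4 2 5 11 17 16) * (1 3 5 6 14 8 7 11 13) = [0, 14, 6, 5, 17, 13, 11, 1, 7, 4, 2, 12, 10, 15, 8, 9, 3, 16] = (1 14 8 7)(2 6 11 12 10)(3 5 13 15 9 4 17 16)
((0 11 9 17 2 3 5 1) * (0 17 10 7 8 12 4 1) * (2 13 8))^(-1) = (0 5 3 2 7 10 9 11)(1 4 12 8 13 17)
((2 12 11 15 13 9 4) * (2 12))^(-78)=(15)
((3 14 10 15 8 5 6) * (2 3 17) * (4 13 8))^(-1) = (2 17 6 5 8 13 4 15 10 14 3)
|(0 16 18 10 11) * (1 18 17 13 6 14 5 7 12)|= 13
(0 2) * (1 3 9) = (0 2)(1 3 9) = [2, 3, 0, 9, 4, 5, 6, 7, 8, 1]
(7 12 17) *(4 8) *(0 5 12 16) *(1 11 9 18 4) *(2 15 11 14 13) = (0 5 12 17 7 16)(1 14 13 2 15 11 9 18 4 8) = [5, 14, 15, 3, 8, 12, 6, 16, 1, 18, 10, 9, 17, 2, 13, 11, 0, 7, 4]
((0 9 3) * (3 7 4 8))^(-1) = ((0 9 7 4 8 3))^(-1) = (0 3 8 4 7 9)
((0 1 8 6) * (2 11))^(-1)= (0 6 8 1)(2 11)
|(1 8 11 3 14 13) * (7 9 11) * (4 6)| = |(1 8 7 9 11 3 14 13)(4 6)| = 8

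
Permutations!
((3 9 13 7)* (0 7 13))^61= (13)(0 7 3 9)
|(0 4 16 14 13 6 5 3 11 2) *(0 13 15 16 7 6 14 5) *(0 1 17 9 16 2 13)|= |(0 4 7 6 1 17 9 16 5 3 11 13 14 15 2)|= 15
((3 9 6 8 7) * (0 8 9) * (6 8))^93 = (0 8)(3 9)(6 7)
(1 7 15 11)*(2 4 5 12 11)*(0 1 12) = (0 1 7 15 2 4 5)(11 12) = [1, 7, 4, 3, 5, 0, 6, 15, 8, 9, 10, 12, 11, 13, 14, 2]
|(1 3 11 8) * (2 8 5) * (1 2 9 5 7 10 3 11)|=|(1 11 7 10 3)(2 8)(5 9)|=10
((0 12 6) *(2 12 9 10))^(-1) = (0 6 12 2 10 9)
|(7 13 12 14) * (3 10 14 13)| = 4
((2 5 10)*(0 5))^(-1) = (0 2 10 5)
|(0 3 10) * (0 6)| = 4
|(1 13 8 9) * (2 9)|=|(1 13 8 2 9)|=5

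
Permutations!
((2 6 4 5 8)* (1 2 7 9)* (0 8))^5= (0 2 8 6 7 4 9 5 1)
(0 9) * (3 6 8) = (0 9)(3 6 8) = [9, 1, 2, 6, 4, 5, 8, 7, 3, 0]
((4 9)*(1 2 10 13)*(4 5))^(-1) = (1 13 10 2)(4 5 9) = ((1 2 10 13)(4 9 5))^(-1)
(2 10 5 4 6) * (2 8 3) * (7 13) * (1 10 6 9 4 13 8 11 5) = [0, 10, 6, 2, 9, 13, 11, 8, 3, 4, 1, 5, 12, 7] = (1 10)(2 6 11 5 13 7 8 3)(4 9)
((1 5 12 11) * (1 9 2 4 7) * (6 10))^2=(1 12 9 4)(2 7 5 11)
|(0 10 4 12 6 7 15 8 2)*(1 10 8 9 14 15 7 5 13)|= 21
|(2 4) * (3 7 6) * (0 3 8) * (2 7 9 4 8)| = |(0 3 9 4 7 6 2 8)| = 8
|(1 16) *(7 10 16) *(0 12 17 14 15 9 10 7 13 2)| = 11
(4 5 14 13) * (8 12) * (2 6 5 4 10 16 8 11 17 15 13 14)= (2 6 5)(8 12 11 17 15 13 10 16)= [0, 1, 6, 3, 4, 2, 5, 7, 12, 9, 16, 17, 11, 10, 14, 13, 8, 15]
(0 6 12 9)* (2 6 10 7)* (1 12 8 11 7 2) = (0 10 2 6 8 11 7 1 12 9) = [10, 12, 6, 3, 4, 5, 8, 1, 11, 0, 2, 7, 9]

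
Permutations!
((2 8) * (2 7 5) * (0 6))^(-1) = (0 6)(2 5 7 8)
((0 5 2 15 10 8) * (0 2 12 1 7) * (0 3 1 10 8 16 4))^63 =(0 10)(4 12)(5 16)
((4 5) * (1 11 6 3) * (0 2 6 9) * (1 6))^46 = (0 2 1 11 9) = ((0 2 1 11 9)(3 6)(4 5))^46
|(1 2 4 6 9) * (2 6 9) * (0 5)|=|(0 5)(1 6 2 4 9)|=10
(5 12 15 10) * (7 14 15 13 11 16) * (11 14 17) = (5 12 13 14 15 10)(7 17 11 16) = [0, 1, 2, 3, 4, 12, 6, 17, 8, 9, 5, 16, 13, 14, 15, 10, 7, 11]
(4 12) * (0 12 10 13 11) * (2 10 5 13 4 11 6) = [12, 1, 10, 3, 5, 13, 2, 7, 8, 9, 4, 0, 11, 6] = (0 12 11)(2 10 4 5 13 6)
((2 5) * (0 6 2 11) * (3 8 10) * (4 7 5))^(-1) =((0 6 2 4 7 5 11)(3 8 10))^(-1) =(0 11 5 7 4 2 6)(3 10 8)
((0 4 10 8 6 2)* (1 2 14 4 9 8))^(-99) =((0 9 8 6 14 4 10 1 2))^(-99) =(14)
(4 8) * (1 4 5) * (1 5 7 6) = (1 4 8 7 6) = [0, 4, 2, 3, 8, 5, 1, 6, 7]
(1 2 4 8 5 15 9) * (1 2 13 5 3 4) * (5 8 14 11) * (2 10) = (1 13 8 3 4 14 11 5 15 9 10 2) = [0, 13, 1, 4, 14, 15, 6, 7, 3, 10, 2, 5, 12, 8, 11, 9]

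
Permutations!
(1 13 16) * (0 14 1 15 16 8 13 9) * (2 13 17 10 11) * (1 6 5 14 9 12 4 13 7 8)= [9, 12, 7, 3, 13, 14, 5, 8, 17, 0, 11, 2, 4, 1, 6, 16, 15, 10]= (0 9)(1 12 4 13)(2 7 8 17 10 11)(5 14 6)(15 16)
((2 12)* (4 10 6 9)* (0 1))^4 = ((0 1)(2 12)(4 10 6 9))^4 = (12)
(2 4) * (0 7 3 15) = (0 7 3 15)(2 4) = [7, 1, 4, 15, 2, 5, 6, 3, 8, 9, 10, 11, 12, 13, 14, 0]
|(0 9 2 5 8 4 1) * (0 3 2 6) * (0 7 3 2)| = |(0 9 6 7 3)(1 2 5 8 4)| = 5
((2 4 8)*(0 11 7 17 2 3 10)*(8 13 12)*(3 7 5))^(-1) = (0 10 3 5 11)(2 17 7 8 12 13 4)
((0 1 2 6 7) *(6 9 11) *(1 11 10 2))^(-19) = ((0 11 6 7)(2 9 10))^(-19) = (0 11 6 7)(2 10 9)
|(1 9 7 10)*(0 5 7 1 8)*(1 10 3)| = 8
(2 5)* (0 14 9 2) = [14, 1, 5, 3, 4, 0, 6, 7, 8, 2, 10, 11, 12, 13, 9] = (0 14 9 2 5)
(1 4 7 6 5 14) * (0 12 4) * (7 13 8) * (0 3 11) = (0 12 4 13 8 7 6 5 14 1 3 11) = [12, 3, 2, 11, 13, 14, 5, 6, 7, 9, 10, 0, 4, 8, 1]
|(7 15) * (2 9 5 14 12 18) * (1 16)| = |(1 16)(2 9 5 14 12 18)(7 15)| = 6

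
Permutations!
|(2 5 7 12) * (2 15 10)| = |(2 5 7 12 15 10)| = 6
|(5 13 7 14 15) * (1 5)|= |(1 5 13 7 14 15)|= 6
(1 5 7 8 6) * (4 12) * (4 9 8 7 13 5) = (1 4 12 9 8 6)(5 13) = [0, 4, 2, 3, 12, 13, 1, 7, 6, 8, 10, 11, 9, 5]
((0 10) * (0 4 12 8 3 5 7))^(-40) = (12)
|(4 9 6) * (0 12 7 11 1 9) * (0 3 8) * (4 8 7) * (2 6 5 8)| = |(0 12 4 3 7 11 1 9 5 8)(2 6)| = 10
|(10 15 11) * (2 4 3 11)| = |(2 4 3 11 10 15)| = 6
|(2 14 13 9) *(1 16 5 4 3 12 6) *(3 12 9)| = 30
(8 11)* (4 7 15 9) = (4 7 15 9)(8 11) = [0, 1, 2, 3, 7, 5, 6, 15, 11, 4, 10, 8, 12, 13, 14, 9]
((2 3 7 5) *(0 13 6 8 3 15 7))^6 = ((0 13 6 8 3)(2 15 7 5))^6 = (0 13 6 8 3)(2 7)(5 15)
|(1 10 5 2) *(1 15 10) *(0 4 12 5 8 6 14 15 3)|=30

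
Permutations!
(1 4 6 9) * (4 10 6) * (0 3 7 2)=[3, 10, 0, 7, 4, 5, 9, 2, 8, 1, 6]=(0 3 7 2)(1 10 6 9)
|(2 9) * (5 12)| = 2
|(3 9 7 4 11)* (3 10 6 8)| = 8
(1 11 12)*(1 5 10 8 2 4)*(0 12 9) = (0 12 5 10 8 2 4 1 11 9) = [12, 11, 4, 3, 1, 10, 6, 7, 2, 0, 8, 9, 5]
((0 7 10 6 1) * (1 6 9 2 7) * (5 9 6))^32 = ((0 1)(2 7 10 6 5 9))^32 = (2 10 5)(6 9 7)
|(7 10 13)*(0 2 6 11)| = |(0 2 6 11)(7 10 13)| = 12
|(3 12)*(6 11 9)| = |(3 12)(6 11 9)| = 6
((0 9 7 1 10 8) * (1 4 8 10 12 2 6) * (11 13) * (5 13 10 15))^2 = (0 7 8 9 4)(1 2)(5 11 15 13 10)(6 12)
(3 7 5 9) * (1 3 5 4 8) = (1 3 7 4 8)(5 9) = [0, 3, 2, 7, 8, 9, 6, 4, 1, 5]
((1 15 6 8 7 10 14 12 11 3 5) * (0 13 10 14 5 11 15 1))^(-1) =(0 5 10 13)(3 11)(6 15 12 14 7 8) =((0 13 10 5)(3 11)(6 8 7 14 12 15))^(-1)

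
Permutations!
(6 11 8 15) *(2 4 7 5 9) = (2 4 7 5 9)(6 11 8 15) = [0, 1, 4, 3, 7, 9, 11, 5, 15, 2, 10, 8, 12, 13, 14, 6]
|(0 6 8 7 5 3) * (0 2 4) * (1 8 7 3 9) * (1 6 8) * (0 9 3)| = |(0 8)(2 4 9 6 7 5 3)| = 14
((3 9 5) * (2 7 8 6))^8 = (3 5 9)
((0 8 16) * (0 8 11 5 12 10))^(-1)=(0 10 12 5 11)(8 16)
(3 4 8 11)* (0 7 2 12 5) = (0 7 2 12 5)(3 4 8 11) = [7, 1, 12, 4, 8, 0, 6, 2, 11, 9, 10, 3, 5]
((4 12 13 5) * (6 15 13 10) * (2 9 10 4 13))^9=(2 15 6 10 9)(4 12)(5 13)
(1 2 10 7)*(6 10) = (1 2 6 10 7) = [0, 2, 6, 3, 4, 5, 10, 1, 8, 9, 7]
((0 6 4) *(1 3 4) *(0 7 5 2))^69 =((0 6 1 3 4 7 5 2))^69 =(0 7 1 2 4 6 5 3)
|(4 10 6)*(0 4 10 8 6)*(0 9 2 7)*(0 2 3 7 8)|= 14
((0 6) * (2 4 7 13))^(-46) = (2 7)(4 13)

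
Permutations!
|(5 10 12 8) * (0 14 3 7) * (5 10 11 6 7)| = 21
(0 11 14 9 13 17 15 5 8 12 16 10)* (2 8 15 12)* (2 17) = (0 11 14 9 13 2 8 17 12 16 10)(5 15) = [11, 1, 8, 3, 4, 15, 6, 7, 17, 13, 0, 14, 16, 2, 9, 5, 10, 12]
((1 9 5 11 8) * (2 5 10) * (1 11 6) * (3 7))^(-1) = ((1 9 10 2 5 6)(3 7)(8 11))^(-1) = (1 6 5 2 10 9)(3 7)(8 11)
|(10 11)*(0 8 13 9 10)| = |(0 8 13 9 10 11)| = 6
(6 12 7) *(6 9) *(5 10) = (5 10)(6 12 7 9) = [0, 1, 2, 3, 4, 10, 12, 9, 8, 6, 5, 11, 7]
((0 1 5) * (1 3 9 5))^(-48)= ((0 3 9 5))^(-48)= (9)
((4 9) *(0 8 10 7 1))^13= (0 7 8 1 10)(4 9)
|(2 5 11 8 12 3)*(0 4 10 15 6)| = |(0 4 10 15 6)(2 5 11 8 12 3)| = 30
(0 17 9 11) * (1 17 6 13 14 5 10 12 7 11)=(0 6 13 14 5 10 12 7 11)(1 17 9)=[6, 17, 2, 3, 4, 10, 13, 11, 8, 1, 12, 0, 7, 14, 5, 15, 16, 9]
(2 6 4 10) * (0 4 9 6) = [4, 1, 0, 3, 10, 5, 9, 7, 8, 6, 2] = (0 4 10 2)(6 9)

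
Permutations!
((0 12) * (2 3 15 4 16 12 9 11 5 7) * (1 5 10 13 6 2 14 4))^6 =(0 2 14 11 15 16 13 5)(1 12 6 7 9 3 4 10)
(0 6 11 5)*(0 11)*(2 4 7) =(0 6)(2 4 7)(5 11) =[6, 1, 4, 3, 7, 11, 0, 2, 8, 9, 10, 5]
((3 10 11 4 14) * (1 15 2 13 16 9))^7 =(1 15 2 13 16 9)(3 11 14 10 4)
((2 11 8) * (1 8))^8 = ((1 8 2 11))^8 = (11)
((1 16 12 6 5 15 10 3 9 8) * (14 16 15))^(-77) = (1 15 10 3 9 8)(5 12 14 6 16) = ((1 15 10 3 9 8)(5 14 16 12 6))^(-77)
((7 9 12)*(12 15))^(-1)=(7 12 15 9)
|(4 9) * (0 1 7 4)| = |(0 1 7 4 9)| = 5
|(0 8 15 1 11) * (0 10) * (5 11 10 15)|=|(0 8 5 11 15 1 10)|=7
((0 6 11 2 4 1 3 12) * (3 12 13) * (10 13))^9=((0 6 11 2 4 1 12)(3 10 13))^9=(13)(0 11 4 12 6 2 1)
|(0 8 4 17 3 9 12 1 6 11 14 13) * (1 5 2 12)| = |(0 8 4 17 3 9 1 6 11 14 13)(2 12 5)| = 33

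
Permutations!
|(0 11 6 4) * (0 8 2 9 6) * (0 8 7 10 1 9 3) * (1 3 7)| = |(0 11 8 2 7 10 3)(1 9 6 4)| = 28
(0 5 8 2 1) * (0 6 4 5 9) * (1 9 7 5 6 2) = (0 7 5 8 1 2 9)(4 6) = [7, 2, 9, 3, 6, 8, 4, 5, 1, 0]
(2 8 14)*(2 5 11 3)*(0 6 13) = [6, 1, 8, 2, 4, 11, 13, 7, 14, 9, 10, 3, 12, 0, 5] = (0 6 13)(2 8 14 5 11 3)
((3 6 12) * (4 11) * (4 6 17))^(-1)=((3 17 4 11 6 12))^(-1)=(3 12 6 11 4 17)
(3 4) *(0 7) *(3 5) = (0 7)(3 4 5) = [7, 1, 2, 4, 5, 3, 6, 0]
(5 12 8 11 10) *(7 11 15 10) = (5 12 8 15 10)(7 11) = [0, 1, 2, 3, 4, 12, 6, 11, 15, 9, 5, 7, 8, 13, 14, 10]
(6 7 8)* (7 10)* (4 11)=(4 11)(6 10 7 8)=[0, 1, 2, 3, 11, 5, 10, 8, 6, 9, 7, 4]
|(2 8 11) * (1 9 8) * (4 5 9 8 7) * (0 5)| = 20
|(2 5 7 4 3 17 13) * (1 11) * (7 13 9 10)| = |(1 11)(2 5 13)(3 17 9 10 7 4)| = 6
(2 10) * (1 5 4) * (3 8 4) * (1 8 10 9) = (1 5 3 10 2 9)(4 8) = [0, 5, 9, 10, 8, 3, 6, 7, 4, 1, 2]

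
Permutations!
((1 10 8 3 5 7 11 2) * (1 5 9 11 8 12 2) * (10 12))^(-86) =(1 7 11 5 9 2 3 12 8)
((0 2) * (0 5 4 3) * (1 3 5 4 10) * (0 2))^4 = ((1 3 2 4 5 10))^4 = (1 5 2)(3 10 4)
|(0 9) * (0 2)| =|(0 9 2)| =3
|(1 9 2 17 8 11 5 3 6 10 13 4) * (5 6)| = 10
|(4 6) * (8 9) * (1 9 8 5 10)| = |(1 9 5 10)(4 6)| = 4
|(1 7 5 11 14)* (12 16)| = 10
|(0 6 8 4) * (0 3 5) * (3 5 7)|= 10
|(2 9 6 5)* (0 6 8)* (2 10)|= 7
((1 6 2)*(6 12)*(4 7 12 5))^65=((1 5 4 7 12 6 2))^65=(1 4 12 2 5 7 6)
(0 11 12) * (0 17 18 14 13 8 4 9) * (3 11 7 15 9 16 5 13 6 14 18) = [7, 1, 2, 11, 16, 13, 14, 15, 4, 0, 10, 12, 17, 8, 6, 9, 5, 3, 18] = (18)(0 7 15 9)(3 11 12 17)(4 16 5 13 8)(6 14)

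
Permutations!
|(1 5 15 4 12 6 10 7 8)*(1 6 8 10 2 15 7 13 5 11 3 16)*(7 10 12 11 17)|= 12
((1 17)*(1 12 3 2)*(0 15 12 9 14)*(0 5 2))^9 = ((0 15 12 3)(1 17 9 14 5 2))^9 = (0 15 12 3)(1 14)(2 9)(5 17)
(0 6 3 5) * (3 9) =(0 6 9 3 5) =[6, 1, 2, 5, 4, 0, 9, 7, 8, 3]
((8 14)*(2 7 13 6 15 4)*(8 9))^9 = ((2 7 13 6 15 4)(8 14 9))^9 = (2 6)(4 13)(7 15)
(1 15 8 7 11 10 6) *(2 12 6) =(1 15 8 7 11 10 2 12 6) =[0, 15, 12, 3, 4, 5, 1, 11, 7, 9, 2, 10, 6, 13, 14, 8]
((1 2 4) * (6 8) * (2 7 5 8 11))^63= ((1 7 5 8 6 11 2 4))^63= (1 4 2 11 6 8 5 7)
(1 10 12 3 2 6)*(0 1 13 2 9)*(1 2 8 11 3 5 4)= (0 2 6 13 8 11 3 9)(1 10 12 5 4)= [2, 10, 6, 9, 1, 4, 13, 7, 11, 0, 12, 3, 5, 8]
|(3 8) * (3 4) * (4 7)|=|(3 8 7 4)|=4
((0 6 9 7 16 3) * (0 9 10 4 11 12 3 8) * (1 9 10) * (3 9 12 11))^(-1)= (0 8 16 7 9 12 1 6)(3 4 10)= ((0 6 1 12 9 7 16 8)(3 10 4))^(-1)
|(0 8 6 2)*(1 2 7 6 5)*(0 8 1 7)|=|(0 1 2 8 5 7 6)|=7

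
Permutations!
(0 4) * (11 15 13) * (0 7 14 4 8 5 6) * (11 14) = [8, 1, 2, 3, 7, 6, 0, 11, 5, 9, 10, 15, 12, 14, 4, 13] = (0 8 5 6)(4 7 11 15 13 14)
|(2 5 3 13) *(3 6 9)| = 6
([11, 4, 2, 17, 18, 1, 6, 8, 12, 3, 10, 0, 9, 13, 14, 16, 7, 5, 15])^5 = (0 11)(1 7 17 15 9 4 8 5 16 3 18 12)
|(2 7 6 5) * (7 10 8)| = 6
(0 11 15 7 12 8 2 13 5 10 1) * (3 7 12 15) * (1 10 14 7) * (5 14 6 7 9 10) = (0 11 3 1)(2 13 14 9 10 5 6 7 15 12 8) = [11, 0, 13, 1, 4, 6, 7, 15, 2, 10, 5, 3, 8, 14, 9, 12]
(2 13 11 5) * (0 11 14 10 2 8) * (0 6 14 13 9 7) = (0 11 5 8 6 14 10 2 9 7) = [11, 1, 9, 3, 4, 8, 14, 0, 6, 7, 2, 5, 12, 13, 10]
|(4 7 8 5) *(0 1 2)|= 12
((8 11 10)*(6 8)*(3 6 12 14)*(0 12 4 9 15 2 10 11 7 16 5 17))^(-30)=((0 12 14 3 6 8 7 16 5 17)(2 10 4 9 15))^(-30)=(17)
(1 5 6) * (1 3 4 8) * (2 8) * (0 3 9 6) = (0 3 4 2 8 1 5)(6 9) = [3, 5, 8, 4, 2, 0, 9, 7, 1, 6]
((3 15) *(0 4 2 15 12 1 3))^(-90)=(0 2)(4 15)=((0 4 2 15)(1 3 12))^(-90)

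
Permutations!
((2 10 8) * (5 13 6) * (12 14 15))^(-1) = ((2 10 8)(5 13 6)(12 14 15))^(-1) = (2 8 10)(5 6 13)(12 15 14)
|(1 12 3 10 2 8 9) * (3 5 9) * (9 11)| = |(1 12 5 11 9)(2 8 3 10)| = 20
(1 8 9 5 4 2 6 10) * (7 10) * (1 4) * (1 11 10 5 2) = (1 8 9 2 6 7 5 11 10 4) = [0, 8, 6, 3, 1, 11, 7, 5, 9, 2, 4, 10]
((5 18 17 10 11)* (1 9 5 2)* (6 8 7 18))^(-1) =((1 9 5 6 8 7 18 17 10 11 2))^(-1) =(1 2 11 10 17 18 7 8 6 5 9)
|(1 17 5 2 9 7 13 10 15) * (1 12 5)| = 8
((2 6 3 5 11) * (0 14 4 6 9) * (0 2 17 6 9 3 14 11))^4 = (0 14 3 17 9)(2 11 4 5 6)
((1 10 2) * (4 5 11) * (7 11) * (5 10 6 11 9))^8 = (1 11 10)(2 6 4)(5 9 7)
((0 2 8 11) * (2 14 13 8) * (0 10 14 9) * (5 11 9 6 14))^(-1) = ((0 6 14 13 8 9)(5 11 10))^(-1) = (0 9 8 13 14 6)(5 10 11)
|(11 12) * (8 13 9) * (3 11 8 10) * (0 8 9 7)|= |(0 8 13 7)(3 11 12 9 10)|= 20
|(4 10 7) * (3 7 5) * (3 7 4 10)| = 6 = |(3 4)(5 7 10)|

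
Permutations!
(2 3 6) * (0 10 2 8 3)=(0 10 2)(3 6 8)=[10, 1, 0, 6, 4, 5, 8, 7, 3, 9, 2]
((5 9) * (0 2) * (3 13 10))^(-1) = (0 2)(3 10 13)(5 9)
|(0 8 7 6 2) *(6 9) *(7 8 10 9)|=5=|(0 10 9 6 2)|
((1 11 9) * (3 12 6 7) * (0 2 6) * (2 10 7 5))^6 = ((0 10 7 3 12)(1 11 9)(2 6 5))^6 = (0 10 7 3 12)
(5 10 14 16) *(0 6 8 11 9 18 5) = [6, 1, 2, 3, 4, 10, 8, 7, 11, 18, 14, 9, 12, 13, 16, 15, 0, 17, 5] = (0 6 8 11 9 18 5 10 14 16)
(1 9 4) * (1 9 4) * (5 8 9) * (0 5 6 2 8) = (0 5)(1 4 6 2 8 9) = [5, 4, 8, 3, 6, 0, 2, 7, 9, 1]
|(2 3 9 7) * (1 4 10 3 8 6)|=9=|(1 4 10 3 9 7 2 8 6)|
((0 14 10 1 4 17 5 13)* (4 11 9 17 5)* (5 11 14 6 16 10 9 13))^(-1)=(0 13 11 4 17 9 14 1 10 16 6)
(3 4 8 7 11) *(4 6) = (3 6 4 8 7 11) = [0, 1, 2, 6, 8, 5, 4, 11, 7, 9, 10, 3]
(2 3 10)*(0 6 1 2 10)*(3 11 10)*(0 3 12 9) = (0 6 1 2 11 10 12 9) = [6, 2, 11, 3, 4, 5, 1, 7, 8, 0, 12, 10, 9]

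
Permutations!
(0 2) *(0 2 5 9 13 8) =[5, 1, 2, 3, 4, 9, 6, 7, 0, 13, 10, 11, 12, 8] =(0 5 9 13 8)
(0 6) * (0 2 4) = [6, 1, 4, 3, 0, 5, 2] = (0 6 2 4)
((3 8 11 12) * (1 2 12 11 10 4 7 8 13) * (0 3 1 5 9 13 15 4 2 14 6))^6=((0 3 15 4 7 8 10 2 12 1 14 6)(5 9 13))^6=(0 10)(1 4)(2 3)(6 8)(7 14)(12 15)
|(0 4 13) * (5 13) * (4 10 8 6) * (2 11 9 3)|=|(0 10 8 6 4 5 13)(2 11 9 3)|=28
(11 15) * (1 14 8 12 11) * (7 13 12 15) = (1 14 8 15)(7 13 12 11) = [0, 14, 2, 3, 4, 5, 6, 13, 15, 9, 10, 7, 11, 12, 8, 1]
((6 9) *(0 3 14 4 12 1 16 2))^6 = ((0 3 14 4 12 1 16 2)(6 9))^6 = (0 16 12 14)(1 4 3 2)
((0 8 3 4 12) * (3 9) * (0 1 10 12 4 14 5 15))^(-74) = (0 3 15 9 5 8 14)(1 10 12)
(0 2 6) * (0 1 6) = (0 2)(1 6) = [2, 6, 0, 3, 4, 5, 1]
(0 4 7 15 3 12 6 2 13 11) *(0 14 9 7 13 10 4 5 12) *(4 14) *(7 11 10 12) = (0 5 7 15 3)(2 12 6)(4 13 10 14 9 11) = [5, 1, 12, 0, 13, 7, 2, 15, 8, 11, 14, 4, 6, 10, 9, 3]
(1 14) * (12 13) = (1 14)(12 13) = [0, 14, 2, 3, 4, 5, 6, 7, 8, 9, 10, 11, 13, 12, 1]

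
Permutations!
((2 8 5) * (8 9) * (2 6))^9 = ((2 9 8 5 6))^9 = (2 6 5 8 9)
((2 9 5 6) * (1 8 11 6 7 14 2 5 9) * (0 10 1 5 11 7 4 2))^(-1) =(0 14 7 8 1 10)(2 4 5)(6 11)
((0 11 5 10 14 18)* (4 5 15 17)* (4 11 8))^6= ((0 8 4 5 10 14 18)(11 15 17))^6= (0 18 14 10 5 4 8)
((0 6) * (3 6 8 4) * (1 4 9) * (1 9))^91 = ((9)(0 8 1 4 3 6))^91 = (9)(0 8 1 4 3 6)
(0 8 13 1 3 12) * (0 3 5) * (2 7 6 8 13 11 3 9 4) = (0 13 1 5)(2 7 6 8 11 3 12 9 4) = [13, 5, 7, 12, 2, 0, 8, 6, 11, 4, 10, 3, 9, 1]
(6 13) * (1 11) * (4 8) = [0, 11, 2, 3, 8, 5, 13, 7, 4, 9, 10, 1, 12, 6] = (1 11)(4 8)(6 13)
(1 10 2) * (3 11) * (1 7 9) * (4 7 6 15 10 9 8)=(1 9)(2 6 15 10)(3 11)(4 7 8)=[0, 9, 6, 11, 7, 5, 15, 8, 4, 1, 2, 3, 12, 13, 14, 10]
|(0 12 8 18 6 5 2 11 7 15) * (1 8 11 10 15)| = |(0 12 11 7 1 8 18 6 5 2 10 15)| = 12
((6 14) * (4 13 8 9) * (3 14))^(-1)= (3 6 14)(4 9 8 13)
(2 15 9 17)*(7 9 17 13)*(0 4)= (0 4)(2 15 17)(7 9 13)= [4, 1, 15, 3, 0, 5, 6, 9, 8, 13, 10, 11, 12, 7, 14, 17, 16, 2]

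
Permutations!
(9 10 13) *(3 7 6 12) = (3 7 6 12)(9 10 13) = [0, 1, 2, 7, 4, 5, 12, 6, 8, 10, 13, 11, 3, 9]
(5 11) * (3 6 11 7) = (3 6 11 5 7) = [0, 1, 2, 6, 4, 7, 11, 3, 8, 9, 10, 5]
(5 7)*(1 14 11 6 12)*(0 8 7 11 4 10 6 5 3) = (0 8 7 3)(1 14 4 10 6 12)(5 11) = [8, 14, 2, 0, 10, 11, 12, 3, 7, 9, 6, 5, 1, 13, 4]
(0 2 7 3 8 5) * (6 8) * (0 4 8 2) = (2 7 3 6)(4 8 5) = [0, 1, 7, 6, 8, 4, 2, 3, 5]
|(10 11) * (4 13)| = 2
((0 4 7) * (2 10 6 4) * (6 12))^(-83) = ((0 2 10 12 6 4 7))^(-83) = (0 2 10 12 6 4 7)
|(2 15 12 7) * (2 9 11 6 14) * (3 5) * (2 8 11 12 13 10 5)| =12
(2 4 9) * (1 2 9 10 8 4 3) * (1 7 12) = [0, 2, 3, 7, 10, 5, 6, 12, 4, 9, 8, 11, 1] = (1 2 3 7 12)(4 10 8)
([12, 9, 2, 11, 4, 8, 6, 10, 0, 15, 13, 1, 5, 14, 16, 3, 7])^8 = (1 3 9 11 15)(7 14 10 16 13)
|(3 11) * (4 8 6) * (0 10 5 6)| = 6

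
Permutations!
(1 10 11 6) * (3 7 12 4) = (1 10 11 6)(3 7 12 4) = [0, 10, 2, 7, 3, 5, 1, 12, 8, 9, 11, 6, 4]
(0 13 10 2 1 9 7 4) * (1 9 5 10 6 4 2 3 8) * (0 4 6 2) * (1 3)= (0 13 2 9 7)(1 5 10)(3 8)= [13, 5, 9, 8, 4, 10, 6, 0, 3, 7, 1, 11, 12, 2]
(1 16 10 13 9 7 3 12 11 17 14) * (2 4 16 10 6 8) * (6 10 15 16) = (1 15 16 10 13 9 7 3 12 11 17 14)(2 4 6 8) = [0, 15, 4, 12, 6, 5, 8, 3, 2, 7, 13, 17, 11, 9, 1, 16, 10, 14]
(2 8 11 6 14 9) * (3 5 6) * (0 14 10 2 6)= (0 14 9 6 10 2 8 11 3 5)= [14, 1, 8, 5, 4, 0, 10, 7, 11, 6, 2, 3, 12, 13, 9]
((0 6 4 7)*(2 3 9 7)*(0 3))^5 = ((0 6 4 2)(3 9 7))^5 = (0 6 4 2)(3 7 9)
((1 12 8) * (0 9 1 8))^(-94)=(0 1)(9 12)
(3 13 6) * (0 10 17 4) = (0 10 17 4)(3 13 6) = [10, 1, 2, 13, 0, 5, 3, 7, 8, 9, 17, 11, 12, 6, 14, 15, 16, 4]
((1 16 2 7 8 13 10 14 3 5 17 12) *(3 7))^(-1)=(1 12 17 5 3 2 16)(7 14 10 13 8)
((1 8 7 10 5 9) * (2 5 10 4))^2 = (10)(1 7 2 9 8 4 5)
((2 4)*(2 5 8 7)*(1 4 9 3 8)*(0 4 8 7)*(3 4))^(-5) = ((0 3 7 2 9 4 5 1 8))^(-5) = (0 9 8 2 1 7 5 3 4)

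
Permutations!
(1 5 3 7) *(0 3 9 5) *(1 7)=(0 3 1)(5 9)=[3, 0, 2, 1, 4, 9, 6, 7, 8, 5]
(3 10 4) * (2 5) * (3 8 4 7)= [0, 1, 5, 10, 8, 2, 6, 3, 4, 9, 7]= (2 5)(3 10 7)(4 8)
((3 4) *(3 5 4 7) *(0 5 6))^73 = (0 5 4 6)(3 7)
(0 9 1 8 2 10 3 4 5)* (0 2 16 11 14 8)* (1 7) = [9, 0, 10, 4, 5, 2, 6, 1, 16, 7, 3, 14, 12, 13, 8, 15, 11] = (0 9 7 1)(2 10 3 4 5)(8 16 11 14)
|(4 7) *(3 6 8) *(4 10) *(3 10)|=6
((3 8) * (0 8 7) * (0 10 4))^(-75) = ((0 8 3 7 10 4))^(-75) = (0 7)(3 4)(8 10)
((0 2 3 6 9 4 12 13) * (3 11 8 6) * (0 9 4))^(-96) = (0 8 12)(2 6 13)(4 9 11)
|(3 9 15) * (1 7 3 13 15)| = 4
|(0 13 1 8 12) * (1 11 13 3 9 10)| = 14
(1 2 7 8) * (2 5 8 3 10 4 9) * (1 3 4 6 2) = (1 5 8 3 10 6 2 7 4 9) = [0, 5, 7, 10, 9, 8, 2, 4, 3, 1, 6]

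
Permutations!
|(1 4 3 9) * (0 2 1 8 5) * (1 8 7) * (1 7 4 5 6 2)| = |(0 1 5)(2 8 6)(3 9 4)| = 3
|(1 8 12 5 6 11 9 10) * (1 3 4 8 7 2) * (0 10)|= 30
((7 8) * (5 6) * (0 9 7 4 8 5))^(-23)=((0 9 7 5 6)(4 8))^(-23)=(0 7 6 9 5)(4 8)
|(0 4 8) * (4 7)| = 4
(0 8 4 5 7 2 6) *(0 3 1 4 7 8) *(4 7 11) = (1 7 2 6 3)(4 5 8 11) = [0, 7, 6, 1, 5, 8, 3, 2, 11, 9, 10, 4]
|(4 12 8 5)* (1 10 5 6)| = |(1 10 5 4 12 8 6)| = 7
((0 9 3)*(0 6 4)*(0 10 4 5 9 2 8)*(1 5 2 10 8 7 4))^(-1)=(0 8 4 7 2 6 3 9 5 1 10)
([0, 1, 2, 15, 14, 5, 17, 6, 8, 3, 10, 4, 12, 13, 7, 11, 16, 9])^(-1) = (3 9 17 6 7 14 4 11 15)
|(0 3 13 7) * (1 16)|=|(0 3 13 7)(1 16)|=4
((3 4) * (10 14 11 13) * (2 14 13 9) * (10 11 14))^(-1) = (14)(2 9 11 13 10)(3 4)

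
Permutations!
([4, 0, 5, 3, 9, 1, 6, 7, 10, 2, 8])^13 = (0 4 9 2 5 1)(8 10)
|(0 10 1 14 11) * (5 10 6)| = |(0 6 5 10 1 14 11)| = 7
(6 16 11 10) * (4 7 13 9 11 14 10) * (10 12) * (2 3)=(2 3)(4 7 13 9 11)(6 16 14 12 10)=[0, 1, 3, 2, 7, 5, 16, 13, 8, 11, 6, 4, 10, 9, 12, 15, 14]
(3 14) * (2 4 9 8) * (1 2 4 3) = (1 2 3 14)(4 9 8) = [0, 2, 3, 14, 9, 5, 6, 7, 4, 8, 10, 11, 12, 13, 1]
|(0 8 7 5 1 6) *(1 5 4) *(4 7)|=|(0 8 4 1 6)|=5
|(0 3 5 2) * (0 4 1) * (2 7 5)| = 10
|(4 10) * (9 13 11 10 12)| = |(4 12 9 13 11 10)| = 6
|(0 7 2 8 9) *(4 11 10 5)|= 20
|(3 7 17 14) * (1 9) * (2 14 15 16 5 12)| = 18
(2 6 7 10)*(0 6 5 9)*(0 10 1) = [6, 0, 5, 3, 4, 9, 7, 1, 8, 10, 2] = (0 6 7 1)(2 5 9 10)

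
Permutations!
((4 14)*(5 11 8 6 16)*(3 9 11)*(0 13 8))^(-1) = (0 11 9 3 5 16 6 8 13)(4 14) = ((0 13 8 6 16 5 3 9 11)(4 14))^(-1)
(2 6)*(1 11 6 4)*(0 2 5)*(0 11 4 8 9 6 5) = (0 2 8 9 6)(1 4)(5 11) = [2, 4, 8, 3, 1, 11, 0, 7, 9, 6, 10, 5]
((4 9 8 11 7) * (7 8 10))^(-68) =(11)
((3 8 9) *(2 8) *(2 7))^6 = (2 8 9 3 7)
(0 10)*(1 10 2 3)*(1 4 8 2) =(0 1 10)(2 3 4 8) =[1, 10, 3, 4, 8, 5, 6, 7, 2, 9, 0]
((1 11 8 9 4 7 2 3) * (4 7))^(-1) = ((1 11 8 9 7 2 3))^(-1) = (1 3 2 7 9 8 11)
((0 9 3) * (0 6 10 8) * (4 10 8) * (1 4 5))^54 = (0 8 6 3 9)(1 10)(4 5)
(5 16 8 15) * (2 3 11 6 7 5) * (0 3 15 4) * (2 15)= (0 3 11 6 7 5 16 8 4)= [3, 1, 2, 11, 0, 16, 7, 5, 4, 9, 10, 6, 12, 13, 14, 15, 8]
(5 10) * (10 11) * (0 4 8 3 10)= (0 4 8 3 10 5 11)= [4, 1, 2, 10, 8, 11, 6, 7, 3, 9, 5, 0]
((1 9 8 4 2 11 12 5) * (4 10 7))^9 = ((1 9 8 10 7 4 2 11 12 5))^9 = (1 5 12 11 2 4 7 10 8 9)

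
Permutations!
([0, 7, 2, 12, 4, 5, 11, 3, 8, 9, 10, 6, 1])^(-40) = [0, 1, 2, 3, 4, 5, 6, 7, 8, 9, 10, 11, 12]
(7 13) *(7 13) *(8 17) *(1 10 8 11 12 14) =(1 10 8 17 11 12 14) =[0, 10, 2, 3, 4, 5, 6, 7, 17, 9, 8, 12, 14, 13, 1, 15, 16, 11]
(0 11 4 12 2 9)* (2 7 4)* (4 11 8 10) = (0 8 10 4 12 7 11 2 9) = [8, 1, 9, 3, 12, 5, 6, 11, 10, 0, 4, 2, 7]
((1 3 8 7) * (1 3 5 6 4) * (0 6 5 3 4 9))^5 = (0 9 6)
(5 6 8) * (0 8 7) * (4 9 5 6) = (0 8 6 7)(4 9 5) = [8, 1, 2, 3, 9, 4, 7, 0, 6, 5]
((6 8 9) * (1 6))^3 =((1 6 8 9))^3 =(1 9 8 6)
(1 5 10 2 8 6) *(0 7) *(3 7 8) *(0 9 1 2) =(0 8 6 2 3 7 9 1 5 10) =[8, 5, 3, 7, 4, 10, 2, 9, 6, 1, 0]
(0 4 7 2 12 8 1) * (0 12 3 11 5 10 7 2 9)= (0 4 2 3 11 5 10 7 9)(1 12 8)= [4, 12, 3, 11, 2, 10, 6, 9, 1, 0, 7, 5, 8]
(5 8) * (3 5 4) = (3 5 8 4) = [0, 1, 2, 5, 3, 8, 6, 7, 4]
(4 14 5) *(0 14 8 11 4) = (0 14 5)(4 8 11) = [14, 1, 2, 3, 8, 0, 6, 7, 11, 9, 10, 4, 12, 13, 5]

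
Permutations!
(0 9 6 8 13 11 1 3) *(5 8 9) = (0 5 8 13 11 1 3)(6 9) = [5, 3, 2, 0, 4, 8, 9, 7, 13, 6, 10, 1, 12, 11]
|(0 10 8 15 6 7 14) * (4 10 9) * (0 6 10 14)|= |(0 9 4 14 6 7)(8 15 10)|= 6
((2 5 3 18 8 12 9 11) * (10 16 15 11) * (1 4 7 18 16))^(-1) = ((1 4 7 18 8 12 9 10)(2 5 3 16 15 11))^(-1) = (1 10 9 12 8 18 7 4)(2 11 15 16 3 5)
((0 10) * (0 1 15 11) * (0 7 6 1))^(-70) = ((0 10)(1 15 11 7 6))^(-70) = (15)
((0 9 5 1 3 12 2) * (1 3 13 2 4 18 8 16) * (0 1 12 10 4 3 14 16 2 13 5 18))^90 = ((0 9 18 8 2 1 5 14 16 12 3 10 4))^90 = (0 4 10 3 12 16 14 5 1 2 8 18 9)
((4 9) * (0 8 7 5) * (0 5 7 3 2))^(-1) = ((0 8 3 2)(4 9))^(-1) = (0 2 3 8)(4 9)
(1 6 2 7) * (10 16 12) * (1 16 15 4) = (1 6 2 7 16 12 10 15 4) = [0, 6, 7, 3, 1, 5, 2, 16, 8, 9, 15, 11, 10, 13, 14, 4, 12]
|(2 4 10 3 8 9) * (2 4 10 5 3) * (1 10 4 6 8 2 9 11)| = |(1 10 9 6 8 11)(2 4 5 3)| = 12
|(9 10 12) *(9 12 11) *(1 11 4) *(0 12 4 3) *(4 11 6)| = |(0 12 11 9 10 3)(1 6 4)| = 6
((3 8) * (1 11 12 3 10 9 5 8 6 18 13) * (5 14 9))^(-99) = (1 13 18 6 3 12 11)(9 14) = ((1 11 12 3 6 18 13)(5 8 10)(9 14))^(-99)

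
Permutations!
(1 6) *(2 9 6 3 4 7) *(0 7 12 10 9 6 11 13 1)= (0 7 2 6)(1 3 4 12 10 9 11 13)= [7, 3, 6, 4, 12, 5, 0, 2, 8, 11, 9, 13, 10, 1]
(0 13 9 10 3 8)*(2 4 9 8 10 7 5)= (0 13 8)(2 4 9 7 5)(3 10)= [13, 1, 4, 10, 9, 2, 6, 5, 0, 7, 3, 11, 12, 8]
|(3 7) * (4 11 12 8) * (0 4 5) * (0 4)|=10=|(3 7)(4 11 12 8 5)|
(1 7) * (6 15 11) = (1 7)(6 15 11) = [0, 7, 2, 3, 4, 5, 15, 1, 8, 9, 10, 6, 12, 13, 14, 11]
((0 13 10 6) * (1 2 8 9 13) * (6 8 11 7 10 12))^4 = ((0 1 2 11 7 10 8 9 13 12 6))^4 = (0 7 13 1 10 12 2 8 6 11 9)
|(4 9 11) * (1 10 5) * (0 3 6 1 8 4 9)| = |(0 3 6 1 10 5 8 4)(9 11)| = 8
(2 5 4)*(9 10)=(2 5 4)(9 10)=[0, 1, 5, 3, 2, 4, 6, 7, 8, 10, 9]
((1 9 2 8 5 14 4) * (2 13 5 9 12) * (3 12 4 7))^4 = ((1 4)(2 8 9 13 5 14 7 3 12))^4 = (2 5 12 13 3 9 7 8 14)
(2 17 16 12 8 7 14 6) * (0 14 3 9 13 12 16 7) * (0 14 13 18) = (0 13 12 8 14 6 2 17 7 3 9 18) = [13, 1, 17, 9, 4, 5, 2, 3, 14, 18, 10, 11, 8, 12, 6, 15, 16, 7, 0]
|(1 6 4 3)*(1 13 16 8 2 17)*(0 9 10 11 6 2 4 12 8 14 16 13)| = 18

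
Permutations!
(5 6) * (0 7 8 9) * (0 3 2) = (0 7 8 9 3 2)(5 6) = [7, 1, 0, 2, 4, 6, 5, 8, 9, 3]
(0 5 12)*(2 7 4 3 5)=(0 2 7 4 3 5 12)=[2, 1, 7, 5, 3, 12, 6, 4, 8, 9, 10, 11, 0]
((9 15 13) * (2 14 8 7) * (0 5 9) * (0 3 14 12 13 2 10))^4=((0 5 9 15 2 12 13 3 14 8 7 10))^4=(0 2 14)(3 10 15)(5 12 8)(7 9 13)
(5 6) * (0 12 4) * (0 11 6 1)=(0 12 4 11 6 5 1)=[12, 0, 2, 3, 11, 1, 5, 7, 8, 9, 10, 6, 4]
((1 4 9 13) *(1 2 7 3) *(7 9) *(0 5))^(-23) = ((0 5)(1 4 7 3)(2 9 13))^(-23) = (0 5)(1 4 7 3)(2 9 13)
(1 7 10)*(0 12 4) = (0 12 4)(1 7 10) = [12, 7, 2, 3, 0, 5, 6, 10, 8, 9, 1, 11, 4]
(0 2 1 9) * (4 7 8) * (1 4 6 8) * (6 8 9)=(0 2 4 7 1 6 9)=[2, 6, 4, 3, 7, 5, 9, 1, 8, 0]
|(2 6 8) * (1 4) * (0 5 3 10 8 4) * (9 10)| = |(0 5 3 9 10 8 2 6 4 1)| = 10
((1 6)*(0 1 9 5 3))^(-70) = ((0 1 6 9 5 3))^(-70) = (0 6 5)(1 9 3)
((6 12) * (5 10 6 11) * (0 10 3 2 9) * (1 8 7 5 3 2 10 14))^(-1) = (0 9 2 5 7 8 1 14)(3 11 12 6 10)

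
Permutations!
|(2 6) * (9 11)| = |(2 6)(9 11)| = 2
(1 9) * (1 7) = (1 9 7) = [0, 9, 2, 3, 4, 5, 6, 1, 8, 7]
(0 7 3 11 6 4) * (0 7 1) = (0 1)(3 11 6 4 7) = [1, 0, 2, 11, 7, 5, 4, 3, 8, 9, 10, 6]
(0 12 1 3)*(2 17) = (0 12 1 3)(2 17) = [12, 3, 17, 0, 4, 5, 6, 7, 8, 9, 10, 11, 1, 13, 14, 15, 16, 2]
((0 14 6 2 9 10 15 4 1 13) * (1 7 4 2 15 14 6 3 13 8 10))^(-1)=((0 6 15 2 9 1 8 10 14 3 13)(4 7))^(-1)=(0 13 3 14 10 8 1 9 2 15 6)(4 7)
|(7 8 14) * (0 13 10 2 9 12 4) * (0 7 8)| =8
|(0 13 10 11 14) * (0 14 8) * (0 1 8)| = 4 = |(14)(0 13 10 11)(1 8)|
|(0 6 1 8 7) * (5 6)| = |(0 5 6 1 8 7)| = 6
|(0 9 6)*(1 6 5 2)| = |(0 9 5 2 1 6)| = 6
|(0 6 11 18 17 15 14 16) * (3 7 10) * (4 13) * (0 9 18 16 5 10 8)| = 14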